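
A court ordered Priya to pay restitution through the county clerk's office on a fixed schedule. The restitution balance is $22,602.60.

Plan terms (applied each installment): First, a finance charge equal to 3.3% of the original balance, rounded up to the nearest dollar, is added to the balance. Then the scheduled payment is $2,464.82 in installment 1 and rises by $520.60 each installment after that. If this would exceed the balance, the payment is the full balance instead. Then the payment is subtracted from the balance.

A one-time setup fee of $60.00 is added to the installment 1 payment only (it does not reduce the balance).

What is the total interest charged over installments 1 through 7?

Installment 1: opening $22,602.60; interest $746.00 → $23,348.60; payment $2,464.82 (+ $60.00 fee); balance $20,883.78
Installment 2: opening $20,883.78; interest $746.00 → $21,629.78; payment $2,985.42; balance $18,644.36
Installment 3: opening $18,644.36; interest $746.00 → $19,390.36; payment $3,506.02; balance $15,884.34
Installment 4: opening $15,884.34; interest $746.00 → $16,630.34; payment $4,026.62; balance $12,603.72
Installment 5: opening $12,603.72; interest $746.00 → $13,349.72; payment $4,547.22; balance $8,802.50
Installment 6: opening $8,802.50; interest $746.00 → $9,548.50; payment $5,067.82; balance $4,480.68
Installment 7: opening $4,480.68; interest $746.00 → $5,226.68; payment $5,226.68; balance $0.00
Total interest: $746.00 + $746.00 + $746.00 + $746.00 + $746.00 + $746.00 + $746.00 = $5,222.00

$5,222.00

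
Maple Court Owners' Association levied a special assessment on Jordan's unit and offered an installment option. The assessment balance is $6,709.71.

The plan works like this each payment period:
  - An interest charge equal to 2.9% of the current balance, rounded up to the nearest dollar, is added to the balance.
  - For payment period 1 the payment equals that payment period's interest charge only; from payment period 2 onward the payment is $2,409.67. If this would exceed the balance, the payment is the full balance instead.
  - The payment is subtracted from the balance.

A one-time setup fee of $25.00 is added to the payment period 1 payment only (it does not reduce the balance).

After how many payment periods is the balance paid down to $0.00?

4

# | Opening | Interest | Payment | Fee | End bal
1 | $6,709.71 | $195.00 | $195.00 | $25.00 | $6,709.71
2 | $6,709.71 | $195.00 | $2,409.67 | — | $4,495.04
3 | $4,495.04 | $131.00 | $2,409.67 | — | $2,216.37
4 | $2,216.37 | $65.00 | $2,281.37 | — | $0.00
Balance reaches $0.00 in payment period 4.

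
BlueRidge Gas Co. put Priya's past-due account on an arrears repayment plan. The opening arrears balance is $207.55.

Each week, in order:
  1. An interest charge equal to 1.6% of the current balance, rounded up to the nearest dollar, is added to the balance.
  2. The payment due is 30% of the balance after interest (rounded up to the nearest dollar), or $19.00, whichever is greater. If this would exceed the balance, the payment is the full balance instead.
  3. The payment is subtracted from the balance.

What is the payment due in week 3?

$32.00

Week 1: $207.55 +$4.00 interest = $211.55; pay $64.00 → $147.55
Week 2: $147.55 +$3.00 interest = $150.55; pay $46.00 → $104.55
Week 3: $104.55 +$2.00 interest = $106.55; pay $32.00 → $74.55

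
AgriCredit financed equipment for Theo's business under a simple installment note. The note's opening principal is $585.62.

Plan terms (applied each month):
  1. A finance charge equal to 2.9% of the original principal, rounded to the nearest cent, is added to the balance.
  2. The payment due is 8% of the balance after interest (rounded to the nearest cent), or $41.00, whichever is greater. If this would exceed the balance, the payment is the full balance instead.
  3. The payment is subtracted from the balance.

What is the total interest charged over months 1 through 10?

Month 1: $585.62 +$16.98 interest = $602.60; pay $48.21 → $554.39
Month 2: $554.39 +$16.98 interest = $571.37; pay $45.71 → $525.66
Month 3: $525.66 +$16.98 interest = $542.64; pay $43.41 → $499.23
Month 4: $499.23 +$16.98 interest = $516.21; pay $41.30 → $474.91
Month 5: $474.91 +$16.98 interest = $491.89; pay $41.00 → $450.89
Month 6: $450.89 +$16.98 interest = $467.87; pay $41.00 → $426.87
Month 7: $426.87 +$16.98 interest = $443.85; pay $41.00 → $402.85
Month 8: $402.85 +$16.98 interest = $419.83; pay $41.00 → $378.83
Month 9: $378.83 +$16.98 interest = $395.81; pay $41.00 → $354.81
Month 10: $354.81 +$16.98 interest = $371.79; pay $41.00 → $330.79
Total interest: $16.98 + $16.98 + $16.98 + $16.98 + $16.98 + $16.98 + $16.98 + $16.98 + $16.98 + $16.98 = $169.80

$169.80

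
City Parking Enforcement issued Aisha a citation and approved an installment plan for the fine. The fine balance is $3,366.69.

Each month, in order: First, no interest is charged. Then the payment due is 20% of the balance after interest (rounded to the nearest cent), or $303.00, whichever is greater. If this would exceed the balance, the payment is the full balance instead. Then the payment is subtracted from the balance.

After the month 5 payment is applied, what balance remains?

$1,075.99

# | Opening | Payment | End bal
1 | $3,366.69 | $673.34 | $2,693.35
2 | $2,693.35 | $538.67 | $2,154.68
3 | $2,154.68 | $430.94 | $1,723.74
4 | $1,723.74 | $344.75 | $1,378.99
5 | $1,378.99 | $303.00 | $1,075.99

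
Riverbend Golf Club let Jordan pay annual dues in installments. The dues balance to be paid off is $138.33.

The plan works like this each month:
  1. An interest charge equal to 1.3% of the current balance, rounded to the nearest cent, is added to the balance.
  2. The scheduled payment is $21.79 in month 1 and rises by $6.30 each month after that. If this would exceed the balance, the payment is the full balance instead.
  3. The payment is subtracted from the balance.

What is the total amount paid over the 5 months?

# | Opening | Interest | Payment | End bal
1 | $138.33 | $1.80 | $21.79 | $118.34
2 | $118.34 | $1.54 | $28.09 | $91.79
3 | $91.79 | $1.19 | $34.39 | $58.59
4 | $58.59 | $0.76 | $40.69 | $18.66
5 | $18.66 | $0.24 | $18.90 | $0.00
Total paid: $143.86

$143.86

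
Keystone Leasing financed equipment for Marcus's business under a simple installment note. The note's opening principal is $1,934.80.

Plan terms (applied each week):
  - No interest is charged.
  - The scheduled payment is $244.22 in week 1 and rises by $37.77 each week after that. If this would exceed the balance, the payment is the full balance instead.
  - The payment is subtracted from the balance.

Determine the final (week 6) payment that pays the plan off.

# | Opening | Payment | End bal
1 | $1,934.80 | $244.22 | $1,690.58
2 | $1,690.58 | $281.99 | $1,408.59
3 | $1,408.59 | $319.76 | $1,088.83
4 | $1,088.83 | $357.53 | $731.30
5 | $731.30 | $395.30 | $336.00
6 | $336.00 | $336.00 | $0.00

$336.00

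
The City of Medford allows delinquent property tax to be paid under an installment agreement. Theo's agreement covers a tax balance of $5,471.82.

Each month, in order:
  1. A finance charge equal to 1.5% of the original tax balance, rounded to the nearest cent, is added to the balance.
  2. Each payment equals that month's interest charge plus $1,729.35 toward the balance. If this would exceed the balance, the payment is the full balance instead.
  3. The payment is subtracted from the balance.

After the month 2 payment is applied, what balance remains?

$2,013.12

Month 1: $5,471.82 +$82.08 interest = $5,553.90; pay $1,811.43 → $3,742.47
Month 2: $3,742.47 +$82.08 interest = $3,824.55; pay $1,811.43 → $2,013.12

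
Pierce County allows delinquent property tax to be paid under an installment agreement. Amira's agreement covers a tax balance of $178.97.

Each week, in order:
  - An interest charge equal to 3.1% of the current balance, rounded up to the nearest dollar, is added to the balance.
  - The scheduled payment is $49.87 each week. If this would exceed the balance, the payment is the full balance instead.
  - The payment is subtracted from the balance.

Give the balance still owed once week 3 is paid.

Week 1: $178.97 +$6.00 interest = $184.97; pay $49.87 → $135.10
Week 2: $135.10 +$5.00 interest = $140.10; pay $49.87 → $90.23
Week 3: $90.23 +$3.00 interest = $93.23; pay $49.87 → $43.36

$43.36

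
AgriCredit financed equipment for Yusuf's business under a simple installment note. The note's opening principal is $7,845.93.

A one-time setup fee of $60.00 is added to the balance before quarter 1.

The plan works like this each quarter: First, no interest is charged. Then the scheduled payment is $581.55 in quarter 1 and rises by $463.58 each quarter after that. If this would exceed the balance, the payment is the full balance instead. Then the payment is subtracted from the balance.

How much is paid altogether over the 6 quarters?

$7,905.93

Quarter 1: $7,905.93 − $581.55 → $7,324.38
Quarter 2: $7,324.38 − $1,045.13 → $6,279.25
Quarter 3: $6,279.25 − $1,508.71 → $4,770.54
Quarter 4: $4,770.54 − $1,972.29 → $2,798.25
Quarter 5: $2,798.25 − $2,435.87 → $362.38
Quarter 6: $362.38 − $362.38 → $0.00
Total paid: $7,905.93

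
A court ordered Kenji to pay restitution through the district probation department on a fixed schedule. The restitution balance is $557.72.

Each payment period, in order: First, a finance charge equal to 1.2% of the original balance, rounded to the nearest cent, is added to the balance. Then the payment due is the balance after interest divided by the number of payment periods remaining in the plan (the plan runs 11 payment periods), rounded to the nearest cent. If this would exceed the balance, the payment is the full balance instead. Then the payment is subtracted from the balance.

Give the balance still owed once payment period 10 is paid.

$64.21

Payment period 1: $557.72 +$6.69 interest = $564.41; pay $51.31 → $513.10
Payment period 2: $513.10 +$6.69 interest = $519.79; pay $51.98 → $467.81
Payment period 3: $467.81 +$6.69 interest = $474.50; pay $52.72 → $421.78
Payment period 4: $421.78 +$6.69 interest = $428.47; pay $53.56 → $374.91
Payment period 5: $374.91 +$6.69 interest = $381.60; pay $54.51 → $327.09
Payment period 6: $327.09 +$6.69 interest = $333.78; pay $55.63 → $278.15
Payment period 7: $278.15 +$6.69 interest = $284.84; pay $56.97 → $227.87
Payment period 8: $227.87 +$6.69 interest = $234.56; pay $58.64 → $175.92
Payment period 9: $175.92 +$6.69 interest = $182.61; pay $60.87 → $121.74
Payment period 10: $121.74 +$6.69 interest = $128.43; pay $64.22 → $64.21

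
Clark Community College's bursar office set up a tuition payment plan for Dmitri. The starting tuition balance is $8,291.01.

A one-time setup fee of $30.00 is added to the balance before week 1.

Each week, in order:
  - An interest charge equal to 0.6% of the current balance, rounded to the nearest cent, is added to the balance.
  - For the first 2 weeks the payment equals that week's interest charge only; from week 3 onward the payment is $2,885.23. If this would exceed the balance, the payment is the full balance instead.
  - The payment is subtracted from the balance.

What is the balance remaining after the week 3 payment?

# | Opening | Interest | Payment | End bal
1 | $8,321.01 | $49.93 | $49.93 | $8,321.01
2 | $8,321.01 | $49.93 | $49.93 | $8,321.01
3 | $8,321.01 | $49.93 | $2,885.23 | $5,485.71

$5,485.71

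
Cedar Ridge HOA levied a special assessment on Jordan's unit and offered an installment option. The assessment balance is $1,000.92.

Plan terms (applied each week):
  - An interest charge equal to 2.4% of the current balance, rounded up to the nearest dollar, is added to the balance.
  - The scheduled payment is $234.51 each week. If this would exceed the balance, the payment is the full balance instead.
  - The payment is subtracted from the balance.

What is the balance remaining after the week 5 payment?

# | Opening | Interest | Payment | End bal
1 | $1,000.92 | $25.00 | $234.51 | $791.41
2 | $791.41 | $19.00 | $234.51 | $575.90
3 | $575.90 | $14.00 | $234.51 | $355.39
4 | $355.39 | $9.00 | $234.51 | $129.88
5 | $129.88 | $4.00 | $133.88 | $0.00

$0.00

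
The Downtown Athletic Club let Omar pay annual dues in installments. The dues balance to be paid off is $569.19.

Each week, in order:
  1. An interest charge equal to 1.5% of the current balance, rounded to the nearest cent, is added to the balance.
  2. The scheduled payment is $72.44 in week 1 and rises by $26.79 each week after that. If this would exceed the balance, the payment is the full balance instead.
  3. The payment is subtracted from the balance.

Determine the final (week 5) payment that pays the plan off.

Week 1: $569.19 +$8.54 interest = $577.73; pay $72.44 → $505.29
Week 2: $505.29 +$7.58 interest = $512.87; pay $99.23 → $413.64
Week 3: $413.64 +$6.20 interest = $419.84; pay $126.02 → $293.82
Week 4: $293.82 +$4.41 interest = $298.23; pay $152.81 → $145.42
Week 5: $145.42 +$2.18 interest = $147.60; pay $147.60 → $0.00

$147.60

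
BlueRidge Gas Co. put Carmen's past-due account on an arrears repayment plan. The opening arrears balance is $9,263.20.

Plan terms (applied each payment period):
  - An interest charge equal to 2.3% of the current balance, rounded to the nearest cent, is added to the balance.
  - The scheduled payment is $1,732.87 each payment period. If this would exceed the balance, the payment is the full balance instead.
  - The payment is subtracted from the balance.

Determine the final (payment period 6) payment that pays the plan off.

$1,336.48

Payment period 1: opening $9,263.20; interest $213.05 → $9,476.25; payment $1,732.87; balance $7,743.38
Payment period 2: opening $7,743.38; interest $178.10 → $7,921.48; payment $1,732.87; balance $6,188.61
Payment period 3: opening $6,188.61; interest $142.34 → $6,330.95; payment $1,732.87; balance $4,598.08
Payment period 4: opening $4,598.08; interest $105.76 → $4,703.84; payment $1,732.87; balance $2,970.97
Payment period 5: opening $2,970.97; interest $68.33 → $3,039.30; payment $1,732.87; balance $1,306.43
Payment period 6: opening $1,306.43; interest $30.05 → $1,336.48; payment $1,336.48; balance $0.00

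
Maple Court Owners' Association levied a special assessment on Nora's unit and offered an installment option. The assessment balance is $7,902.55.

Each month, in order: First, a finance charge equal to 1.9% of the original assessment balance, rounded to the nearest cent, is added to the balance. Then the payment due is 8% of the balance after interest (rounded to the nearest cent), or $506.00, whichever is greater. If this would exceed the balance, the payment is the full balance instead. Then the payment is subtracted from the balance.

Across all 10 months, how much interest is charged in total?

Month 1: opening $7,902.55; interest $150.15 → $8,052.70; payment $644.22; balance $7,408.48
Month 2: opening $7,408.48; interest $150.15 → $7,558.63; payment $604.69; balance $6,953.94
Month 3: opening $6,953.94; interest $150.15 → $7,104.09; payment $568.33; balance $6,535.76
Month 4: opening $6,535.76; interest $150.15 → $6,685.91; payment $534.87; balance $6,151.04
Month 5: opening $6,151.04; interest $150.15 → $6,301.19; payment $506.00; balance $5,795.19
Month 6: opening $5,795.19; interest $150.15 → $5,945.34; payment $506.00; balance $5,439.34
Month 7: opening $5,439.34; interest $150.15 → $5,589.49; payment $506.00; balance $5,083.49
Month 8: opening $5,083.49; interest $150.15 → $5,233.64; payment $506.00; balance $4,727.64
Month 9: opening $4,727.64; interest $150.15 → $4,877.79; payment $506.00; balance $4,371.79
Month 10: opening $4,371.79; interest $150.15 → $4,521.94; payment $506.00; balance $4,015.94
Total interest: $150.15 + $150.15 + $150.15 + $150.15 + $150.15 + $150.15 + $150.15 + $150.15 + $150.15 + $150.15 = $1,501.50

$1,501.50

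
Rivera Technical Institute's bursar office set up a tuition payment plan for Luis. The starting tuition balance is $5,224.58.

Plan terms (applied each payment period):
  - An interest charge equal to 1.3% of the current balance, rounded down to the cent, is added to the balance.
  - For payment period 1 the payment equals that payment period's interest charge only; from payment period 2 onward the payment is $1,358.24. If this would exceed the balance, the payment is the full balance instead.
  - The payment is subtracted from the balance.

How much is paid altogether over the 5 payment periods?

$5,462.62

Payment period 1: opening $5,224.58; interest $67.91 → $5,292.49; payment $67.91; balance $5,224.58
Payment period 2: opening $5,224.58; interest $67.91 → $5,292.49; payment $1,358.24; balance $3,934.25
Payment period 3: opening $3,934.25; interest $51.14 → $3,985.39; payment $1,358.24; balance $2,627.15
Payment period 4: opening $2,627.15; interest $34.15 → $2,661.30; payment $1,358.24; balance $1,303.06
Payment period 5: opening $1,303.06; interest $16.93 → $1,319.99; payment $1,319.99; balance $0.00
Total paid: $5,462.62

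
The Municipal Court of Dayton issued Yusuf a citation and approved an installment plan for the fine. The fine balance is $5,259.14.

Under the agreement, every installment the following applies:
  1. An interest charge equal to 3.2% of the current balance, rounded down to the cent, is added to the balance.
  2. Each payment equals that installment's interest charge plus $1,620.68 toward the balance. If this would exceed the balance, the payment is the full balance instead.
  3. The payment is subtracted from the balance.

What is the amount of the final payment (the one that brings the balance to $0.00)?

$409.80

Installment 1: opening $5,259.14; interest $168.29 → $5,427.43; payment $1,788.97; balance $3,638.46
Installment 2: opening $3,638.46; interest $116.43 → $3,754.89; payment $1,737.11; balance $2,017.78
Installment 3: opening $2,017.78; interest $64.56 → $2,082.34; payment $1,685.24; balance $397.10
Installment 4: opening $397.10; interest $12.70 → $409.80; payment $409.80; balance $0.00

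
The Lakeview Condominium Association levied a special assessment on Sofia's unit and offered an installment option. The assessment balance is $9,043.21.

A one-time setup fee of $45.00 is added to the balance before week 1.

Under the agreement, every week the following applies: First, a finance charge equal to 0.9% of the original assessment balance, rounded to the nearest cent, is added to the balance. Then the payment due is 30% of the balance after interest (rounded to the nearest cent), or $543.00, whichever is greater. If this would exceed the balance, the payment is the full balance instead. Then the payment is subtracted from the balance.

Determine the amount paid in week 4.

$997.03

Week 1: $9,088.21 +$81.39 interest = $9,169.60; pay $2,750.88 → $6,418.72
Week 2: $6,418.72 +$81.39 interest = $6,500.11; pay $1,950.03 → $4,550.08
Week 3: $4,550.08 +$81.39 interest = $4,631.47; pay $1,389.44 → $3,242.03
Week 4: $3,242.03 +$81.39 interest = $3,323.42; pay $997.03 → $2,326.39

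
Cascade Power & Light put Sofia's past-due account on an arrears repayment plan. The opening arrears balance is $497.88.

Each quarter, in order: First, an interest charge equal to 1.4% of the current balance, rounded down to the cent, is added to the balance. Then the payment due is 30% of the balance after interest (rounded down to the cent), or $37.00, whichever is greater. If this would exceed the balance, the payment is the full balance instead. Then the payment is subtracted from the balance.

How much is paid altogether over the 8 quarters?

# | Opening | Interest | Payment | End bal
1 | $497.88 | $6.97 | $151.45 | $353.40
2 | $353.40 | $4.94 | $107.50 | $250.84
3 | $250.84 | $3.51 | $76.30 | $178.05
4 | $178.05 | $2.49 | $54.16 | $126.38
5 | $126.38 | $1.76 | $38.44 | $89.70
6 | $89.70 | $1.25 | $37.00 | $53.95
7 | $53.95 | $0.75 | $37.00 | $17.70
8 | $17.70 | $0.24 | $17.94 | $0.00
Total paid: $519.79

$519.79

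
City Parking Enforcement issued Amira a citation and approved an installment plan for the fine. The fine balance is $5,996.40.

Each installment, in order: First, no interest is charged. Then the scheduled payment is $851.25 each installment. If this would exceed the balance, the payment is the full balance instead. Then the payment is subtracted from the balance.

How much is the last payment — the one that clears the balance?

$37.65

Installment 1: $5,996.40 − $851.25 → $5,145.15
Installment 2: $5,145.15 − $851.25 → $4,293.90
Installment 3: $4,293.90 − $851.25 → $3,442.65
Installment 4: $3,442.65 − $851.25 → $2,591.40
Installment 5: $2,591.40 − $851.25 → $1,740.15
Installment 6: $1,740.15 − $851.25 → $888.90
Installment 7: $888.90 − $851.25 → $37.65
Installment 8: $37.65 − $37.65 → $0.00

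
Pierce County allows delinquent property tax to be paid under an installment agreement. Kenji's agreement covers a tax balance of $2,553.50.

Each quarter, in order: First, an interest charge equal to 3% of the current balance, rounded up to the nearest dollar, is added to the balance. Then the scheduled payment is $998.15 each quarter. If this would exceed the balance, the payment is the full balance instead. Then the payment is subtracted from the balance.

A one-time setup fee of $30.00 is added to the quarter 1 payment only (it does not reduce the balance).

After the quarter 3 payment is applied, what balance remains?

Quarter 1: opening $2,553.50; interest $77.00 → $2,630.50; payment $998.15 (+ $30.00 fee); balance $1,632.35
Quarter 2: opening $1,632.35; interest $49.00 → $1,681.35; payment $998.15; balance $683.20
Quarter 3: opening $683.20; interest $21.00 → $704.20; payment $704.20; balance $0.00

$0.00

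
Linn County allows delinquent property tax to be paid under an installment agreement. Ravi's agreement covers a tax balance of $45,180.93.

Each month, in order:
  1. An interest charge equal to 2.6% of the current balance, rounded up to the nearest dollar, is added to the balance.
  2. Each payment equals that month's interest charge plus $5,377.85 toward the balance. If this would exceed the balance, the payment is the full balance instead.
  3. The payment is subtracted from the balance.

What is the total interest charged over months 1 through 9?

$5,543.00

Month 1: opening $45,180.93; interest $1,175.00 → $46,355.93; payment $6,552.85; balance $39,803.08
Month 2: opening $39,803.08; interest $1,035.00 → $40,838.08; payment $6,412.85; balance $34,425.23
Month 3: opening $34,425.23; interest $896.00 → $35,321.23; payment $6,273.85; balance $29,047.38
Month 4: opening $29,047.38; interest $756.00 → $29,803.38; payment $6,133.85; balance $23,669.53
Month 5: opening $23,669.53; interest $616.00 → $24,285.53; payment $5,993.85; balance $18,291.68
Month 6: opening $18,291.68; interest $476.00 → $18,767.68; payment $5,853.85; balance $12,913.83
Month 7: opening $12,913.83; interest $336.00 → $13,249.83; payment $5,713.85; balance $7,535.98
Month 8: opening $7,535.98; interest $196.00 → $7,731.98; payment $5,573.85; balance $2,158.13
Month 9: opening $2,158.13; interest $57.00 → $2,215.13; payment $2,215.13; balance $0.00
Total interest: $1,175.00 + $1,035.00 + $896.00 + $756.00 + $616.00 + $476.00 + $336.00 + $196.00 + $57.00 = $5,543.00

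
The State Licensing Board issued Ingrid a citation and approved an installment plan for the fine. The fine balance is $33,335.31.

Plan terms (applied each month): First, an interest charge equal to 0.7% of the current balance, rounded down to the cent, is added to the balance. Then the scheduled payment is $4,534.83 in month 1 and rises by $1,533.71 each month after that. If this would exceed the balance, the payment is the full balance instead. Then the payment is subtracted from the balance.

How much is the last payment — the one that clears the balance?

$6,749.47

Month 1: $33,335.31 +$233.34 interest = $33,568.65; pay $4,534.83 → $29,033.82
Month 2: $29,033.82 +$203.23 interest = $29,237.05; pay $6,068.54 → $23,168.51
Month 3: $23,168.51 +$162.17 interest = $23,330.68; pay $7,602.25 → $15,728.43
Month 4: $15,728.43 +$110.09 interest = $15,838.52; pay $9,135.96 → $6,702.56
Month 5: $6,702.56 +$46.91 interest = $6,749.47; pay $6,749.47 → $0.00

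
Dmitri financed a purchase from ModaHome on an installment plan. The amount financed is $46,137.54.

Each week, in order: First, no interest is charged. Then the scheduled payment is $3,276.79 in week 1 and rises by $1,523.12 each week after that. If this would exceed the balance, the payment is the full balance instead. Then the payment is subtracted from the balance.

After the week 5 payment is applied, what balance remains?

$14,522.39

# | Opening | Payment | End bal
1 | $46,137.54 | $3,276.79 | $42,860.75
2 | $42,860.75 | $4,799.91 | $38,060.84
3 | $38,060.84 | $6,323.03 | $31,737.81
4 | $31,737.81 | $7,846.15 | $23,891.66
5 | $23,891.66 | $9,369.27 | $14,522.39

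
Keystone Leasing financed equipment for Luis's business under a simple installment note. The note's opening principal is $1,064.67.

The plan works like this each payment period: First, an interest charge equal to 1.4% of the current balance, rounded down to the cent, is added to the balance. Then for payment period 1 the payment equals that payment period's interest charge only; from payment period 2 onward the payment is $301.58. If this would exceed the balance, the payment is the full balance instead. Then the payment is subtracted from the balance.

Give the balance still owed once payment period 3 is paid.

Payment period 1: $1,064.67 +$14.90 interest = $1,079.57; pay $14.90 → $1,064.67
Payment period 2: $1,064.67 +$14.90 interest = $1,079.57; pay $301.58 → $777.99
Payment period 3: $777.99 +$10.89 interest = $788.88; pay $301.58 → $487.30

$487.30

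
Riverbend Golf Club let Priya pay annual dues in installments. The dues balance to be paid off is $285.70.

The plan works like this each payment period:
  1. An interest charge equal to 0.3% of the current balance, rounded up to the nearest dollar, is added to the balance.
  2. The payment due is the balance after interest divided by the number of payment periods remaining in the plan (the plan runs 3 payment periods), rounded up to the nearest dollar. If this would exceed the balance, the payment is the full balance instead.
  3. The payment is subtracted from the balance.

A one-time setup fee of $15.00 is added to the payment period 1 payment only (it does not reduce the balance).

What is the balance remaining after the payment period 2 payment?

# | Opening | Interest | Payment | Fee | End bal
1 | $285.70 | $1.00 | $96.00 | $15.00 | $190.70
2 | $190.70 | $1.00 | $96.00 | — | $95.70

$95.70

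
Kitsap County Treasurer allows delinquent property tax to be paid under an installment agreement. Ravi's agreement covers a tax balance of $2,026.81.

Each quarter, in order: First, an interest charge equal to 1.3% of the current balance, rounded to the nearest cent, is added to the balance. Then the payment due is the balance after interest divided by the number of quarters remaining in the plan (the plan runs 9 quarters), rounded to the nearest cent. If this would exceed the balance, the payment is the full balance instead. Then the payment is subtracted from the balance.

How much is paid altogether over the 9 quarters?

Quarter 1: opening $2,026.81; interest $26.35 → $2,053.16; payment $228.13; balance $1,825.03
Quarter 2: opening $1,825.03; interest $23.73 → $1,848.76; payment $231.10; balance $1,617.66
Quarter 3: opening $1,617.66; interest $21.03 → $1,638.69; payment $234.10; balance $1,404.59
Quarter 4: opening $1,404.59; interest $18.26 → $1,422.85; payment $237.14; balance $1,185.71
Quarter 5: opening $1,185.71; interest $15.41 → $1,201.12; payment $240.22; balance $960.90
Quarter 6: opening $960.90; interest $12.49 → $973.39; payment $243.35; balance $730.04
Quarter 7: opening $730.04; interest $9.49 → $739.53; payment $246.51; balance $493.02
Quarter 8: opening $493.02; interest $6.41 → $499.43; payment $249.72; balance $249.71
Quarter 9: opening $249.71; interest $3.25 → $252.96; payment $252.96; balance $0.00
Total paid: $2,163.23

$2,163.23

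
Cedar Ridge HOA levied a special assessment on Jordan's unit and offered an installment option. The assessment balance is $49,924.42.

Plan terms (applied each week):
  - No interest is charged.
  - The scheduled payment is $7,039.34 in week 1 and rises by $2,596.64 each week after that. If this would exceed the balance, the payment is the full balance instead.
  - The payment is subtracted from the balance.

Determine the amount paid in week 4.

$14,829.26

Week 1: $49,924.42 − $7,039.34 → $42,885.08
Week 2: $42,885.08 − $9,635.98 → $33,249.10
Week 3: $33,249.10 − $12,232.62 → $21,016.48
Week 4: $21,016.48 − $14,829.26 → $6,187.22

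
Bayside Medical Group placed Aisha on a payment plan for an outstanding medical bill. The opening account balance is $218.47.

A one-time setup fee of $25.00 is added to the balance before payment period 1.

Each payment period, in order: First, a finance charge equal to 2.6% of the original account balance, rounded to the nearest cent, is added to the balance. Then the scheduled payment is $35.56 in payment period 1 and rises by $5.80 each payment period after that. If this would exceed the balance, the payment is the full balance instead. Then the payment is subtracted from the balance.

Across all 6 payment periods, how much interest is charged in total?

Payment period 1: $243.47 +$5.68 interest = $249.15; pay $35.56 → $213.59
Payment period 2: $213.59 +$5.68 interest = $219.27; pay $41.36 → $177.91
Payment period 3: $177.91 +$5.68 interest = $183.59; pay $47.16 → $136.43
Payment period 4: $136.43 +$5.68 interest = $142.11; pay $52.96 → $89.15
Payment period 5: $89.15 +$5.68 interest = $94.83; pay $58.76 → $36.07
Payment period 6: $36.07 +$5.68 interest = $41.75; pay $41.75 → $0.00
Total interest: $5.68 + $5.68 + $5.68 + $5.68 + $5.68 + $5.68 = $34.08

$34.08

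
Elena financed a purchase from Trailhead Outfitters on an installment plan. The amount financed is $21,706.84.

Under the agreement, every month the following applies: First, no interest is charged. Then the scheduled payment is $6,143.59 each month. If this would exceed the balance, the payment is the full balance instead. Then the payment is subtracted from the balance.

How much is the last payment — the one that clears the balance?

$3,276.07

Month 1: opening $21,706.84; payment $6,143.59; balance $15,563.25
Month 2: opening $15,563.25; payment $6,143.59; balance $9,419.66
Month 3: opening $9,419.66; payment $6,143.59; balance $3,276.07
Month 4: opening $3,276.07; payment $3,276.07; balance $0.00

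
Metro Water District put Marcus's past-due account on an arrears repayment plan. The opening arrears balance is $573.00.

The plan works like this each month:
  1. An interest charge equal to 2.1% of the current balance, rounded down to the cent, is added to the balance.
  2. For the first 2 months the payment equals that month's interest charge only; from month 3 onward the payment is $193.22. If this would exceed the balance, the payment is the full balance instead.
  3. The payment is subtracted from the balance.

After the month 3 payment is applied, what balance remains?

$391.81

Month 1: opening $573.00; interest $12.03 → $585.03; payment $12.03; balance $573.00
Month 2: opening $573.00; interest $12.03 → $585.03; payment $12.03; balance $573.00
Month 3: opening $573.00; interest $12.03 → $585.03; payment $193.22; balance $391.81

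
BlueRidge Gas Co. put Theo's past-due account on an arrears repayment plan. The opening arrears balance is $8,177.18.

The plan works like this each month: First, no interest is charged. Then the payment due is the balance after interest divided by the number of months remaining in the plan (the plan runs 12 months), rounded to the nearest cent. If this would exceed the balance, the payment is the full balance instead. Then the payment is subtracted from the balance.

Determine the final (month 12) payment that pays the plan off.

Month 1: opening $8,177.18; payment $681.43; balance $7,495.75
Month 2: opening $7,495.75; payment $681.43; balance $6,814.32
Month 3: opening $6,814.32; payment $681.43; balance $6,132.89
Month 4: opening $6,132.89; payment $681.43; balance $5,451.46
Month 5: opening $5,451.46; payment $681.43; balance $4,770.03
Month 6: opening $4,770.03; payment $681.43; balance $4,088.60
Month 7: opening $4,088.60; payment $681.43; balance $3,407.17
Month 8: opening $3,407.17; payment $681.43; balance $2,725.74
Month 9: opening $2,725.74; payment $681.44; balance $2,044.30
Month 10: opening $2,044.30; payment $681.43; balance $1,362.87
Month 11: opening $1,362.87; payment $681.44; balance $681.43
Month 12: opening $681.43; payment $681.43; balance $0.00

$681.43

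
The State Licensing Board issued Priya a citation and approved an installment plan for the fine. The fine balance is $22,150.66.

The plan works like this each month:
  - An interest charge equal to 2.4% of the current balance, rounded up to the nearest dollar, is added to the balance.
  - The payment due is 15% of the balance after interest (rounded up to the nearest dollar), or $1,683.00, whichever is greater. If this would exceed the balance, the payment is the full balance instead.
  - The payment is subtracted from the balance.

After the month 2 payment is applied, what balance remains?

$16,780.66

Month 1: opening $22,150.66; interest $532.00 → $22,682.66; payment $3,403.00; balance $19,279.66
Month 2: opening $19,279.66; interest $463.00 → $19,742.66; payment $2,962.00; balance $16,780.66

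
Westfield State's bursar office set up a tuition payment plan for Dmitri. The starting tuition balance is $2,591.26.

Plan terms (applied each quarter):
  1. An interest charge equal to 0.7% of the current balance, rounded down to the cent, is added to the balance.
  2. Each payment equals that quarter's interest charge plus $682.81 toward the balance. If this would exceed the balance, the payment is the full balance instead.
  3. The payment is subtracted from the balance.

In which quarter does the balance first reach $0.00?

4

Quarter 1: opening $2,591.26; interest $18.13 → $2,609.39; payment $700.94; balance $1,908.45
Quarter 2: opening $1,908.45; interest $13.35 → $1,921.80; payment $696.16; balance $1,225.64
Quarter 3: opening $1,225.64; interest $8.57 → $1,234.21; payment $691.38; balance $542.83
Quarter 4: opening $542.83; interest $3.79 → $546.62; payment $546.62; balance $0.00
Balance reaches $0.00 in quarter 4.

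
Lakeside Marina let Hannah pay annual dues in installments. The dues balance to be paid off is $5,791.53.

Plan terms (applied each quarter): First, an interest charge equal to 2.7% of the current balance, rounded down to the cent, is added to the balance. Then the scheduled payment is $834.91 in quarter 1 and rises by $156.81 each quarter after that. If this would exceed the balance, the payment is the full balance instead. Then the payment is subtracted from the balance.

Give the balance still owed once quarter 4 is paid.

$2,007.54

Quarter 1: opening $5,791.53; interest $156.37 → $5,947.90; payment $834.91; balance $5,112.99
Quarter 2: opening $5,112.99; interest $138.05 → $5,251.04; payment $991.72; balance $4,259.32
Quarter 3: opening $4,259.32; interest $115.00 → $4,374.32; payment $1,148.53; balance $3,225.79
Quarter 4: opening $3,225.79; interest $87.09 → $3,312.88; payment $1,305.34; balance $2,007.54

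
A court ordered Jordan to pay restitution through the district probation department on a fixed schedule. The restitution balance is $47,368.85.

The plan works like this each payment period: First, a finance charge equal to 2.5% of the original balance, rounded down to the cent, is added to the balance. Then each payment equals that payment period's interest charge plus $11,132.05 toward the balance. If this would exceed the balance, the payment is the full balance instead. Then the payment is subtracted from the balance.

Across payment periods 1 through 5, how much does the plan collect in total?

$53,289.95

# | Opening | Interest | Payment | End bal
1 | $47,368.85 | $1,184.22 | $12,316.27 | $36,236.80
2 | $36,236.80 | $1,184.22 | $12,316.27 | $25,104.75
3 | $25,104.75 | $1,184.22 | $12,316.27 | $13,972.70
4 | $13,972.70 | $1,184.22 | $12,316.27 | $2,840.65
5 | $2,840.65 | $1,184.22 | $4,024.87 | $0.00
Total paid: $53,289.95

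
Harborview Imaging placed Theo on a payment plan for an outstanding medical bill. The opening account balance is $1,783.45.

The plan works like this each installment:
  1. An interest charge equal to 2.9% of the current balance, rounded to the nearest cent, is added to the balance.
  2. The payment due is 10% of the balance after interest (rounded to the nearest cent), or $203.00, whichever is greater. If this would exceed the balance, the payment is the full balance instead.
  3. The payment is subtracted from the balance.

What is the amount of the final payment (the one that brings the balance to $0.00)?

$58.81

Installment 1: $1,783.45 +$51.72 interest = $1,835.17; pay $203.00 → $1,632.17
Installment 2: $1,632.17 +$47.33 interest = $1,679.50; pay $203.00 → $1,476.50
Installment 3: $1,476.50 +$42.82 interest = $1,519.32; pay $203.00 → $1,316.32
Installment 4: $1,316.32 +$38.17 interest = $1,354.49; pay $203.00 → $1,151.49
Installment 5: $1,151.49 +$33.39 interest = $1,184.88; pay $203.00 → $981.88
Installment 6: $981.88 +$28.47 interest = $1,010.35; pay $203.00 → $807.35
Installment 7: $807.35 +$23.41 interest = $830.76; pay $203.00 → $627.76
Installment 8: $627.76 +$18.21 interest = $645.97; pay $203.00 → $442.97
Installment 9: $442.97 +$12.85 interest = $455.82; pay $203.00 → $252.82
Installment 10: $252.82 +$7.33 interest = $260.15; pay $203.00 → $57.15
Installment 11: $57.15 +$1.66 interest = $58.81; pay $58.81 → $0.00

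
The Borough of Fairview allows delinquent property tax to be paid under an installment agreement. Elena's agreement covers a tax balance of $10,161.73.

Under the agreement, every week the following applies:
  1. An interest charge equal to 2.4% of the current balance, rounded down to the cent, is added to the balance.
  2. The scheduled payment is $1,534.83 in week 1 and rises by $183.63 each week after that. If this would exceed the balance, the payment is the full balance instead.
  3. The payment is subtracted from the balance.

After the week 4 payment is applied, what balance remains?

# | Opening | Interest | Payment | End bal
1 | $10,161.73 | $243.88 | $1,534.83 | $8,870.78
2 | $8,870.78 | $212.89 | $1,718.46 | $7,365.21
3 | $7,365.21 | $176.76 | $1,902.09 | $5,639.88
4 | $5,639.88 | $135.35 | $2,085.72 | $3,689.51

$3,689.51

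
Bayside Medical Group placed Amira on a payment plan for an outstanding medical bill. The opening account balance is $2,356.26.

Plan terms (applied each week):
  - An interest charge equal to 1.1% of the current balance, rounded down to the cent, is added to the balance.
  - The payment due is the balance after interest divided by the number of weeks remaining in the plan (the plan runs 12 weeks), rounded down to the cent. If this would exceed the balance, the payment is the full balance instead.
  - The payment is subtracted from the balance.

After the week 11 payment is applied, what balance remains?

$221.46

Week 1: $2,356.26 +$25.91 interest = $2,382.17; pay $198.51 → $2,183.66
Week 2: $2,183.66 +$24.02 interest = $2,207.68; pay $200.69 → $2,006.99
Week 3: $2,006.99 +$22.07 interest = $2,029.06; pay $202.90 → $1,826.16
Week 4: $1,826.16 +$20.08 interest = $1,846.24; pay $205.13 → $1,641.11
Week 5: $1,641.11 +$18.05 interest = $1,659.16; pay $207.39 → $1,451.77
Week 6: $1,451.77 +$15.96 interest = $1,467.73; pay $209.67 → $1,258.06
Week 7: $1,258.06 +$13.83 interest = $1,271.89; pay $211.98 → $1,059.91
Week 8: $1,059.91 +$11.65 interest = $1,071.56; pay $214.31 → $857.25
Week 9: $857.25 +$9.42 interest = $866.67; pay $216.66 → $650.01
Week 10: $650.01 +$7.15 interest = $657.16; pay $219.05 → $438.11
Week 11: $438.11 +$4.81 interest = $442.92; pay $221.46 → $221.46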